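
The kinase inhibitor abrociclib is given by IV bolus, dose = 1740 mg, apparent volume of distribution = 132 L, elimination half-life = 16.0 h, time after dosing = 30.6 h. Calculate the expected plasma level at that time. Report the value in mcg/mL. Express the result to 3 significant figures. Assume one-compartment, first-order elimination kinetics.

3.50 mcg/mL

C₀ = Dose / Vd = 1740 / 132 = 13.18 mg/L
k = ln2 / t½ = 0.693147 / 16.0 = 0.04332 h⁻¹
C = C₀ · e^(−k·t) = 13.18 × e^(−0.04332 × 30.6)
  = 13.18 × 0.2656 = 3.501 mg/L
(3.501 mg/L = 3.501 mcg/mL)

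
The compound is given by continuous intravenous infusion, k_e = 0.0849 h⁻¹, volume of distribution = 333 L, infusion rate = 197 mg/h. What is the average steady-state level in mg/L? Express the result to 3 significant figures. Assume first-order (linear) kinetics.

CL = k × Vd = 0.08490 × 333 = 28.27 L/h
At steady state Css = R₀ / CL = 197 / 28.27 = 6.969 mg/L

6.97 mg/L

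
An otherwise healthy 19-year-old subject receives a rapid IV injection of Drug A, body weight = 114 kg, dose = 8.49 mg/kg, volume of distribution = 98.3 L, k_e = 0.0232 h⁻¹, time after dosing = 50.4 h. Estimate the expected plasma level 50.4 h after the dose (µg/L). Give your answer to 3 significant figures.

3060 µg/L

Total dose = 8.49 × 114 = 967.9 mg
C₀ = Dose / Vd = 967.9 / 98.3 = 9.846 mg/L
C = C₀ · e^(−k·t) = 9.846 × e^(−0.02320 × 50.4)
  = 9.846 × 0.3106 = 3.058 mg/L
Convert: 3.058 mg/L × 1000 = 3058 µg/L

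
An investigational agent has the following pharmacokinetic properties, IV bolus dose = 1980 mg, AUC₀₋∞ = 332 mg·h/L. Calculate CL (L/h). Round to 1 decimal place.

CL = Dose / AUC = 1980 / 332 = 5.964 L/h

6.0 L/h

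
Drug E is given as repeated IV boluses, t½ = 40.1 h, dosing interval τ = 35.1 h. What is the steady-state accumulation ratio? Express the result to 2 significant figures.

k = ln2 / t½ = 0.693147 / 40.1 = 0.01729 h⁻¹
e^(−kτ) = e^(−0.01729 × 35.1) = 0.5450
Accumulation ratio R = 1 / (1 − e^(−kτ)) = 1 / (1 − 0.5450) = 2.198

2.2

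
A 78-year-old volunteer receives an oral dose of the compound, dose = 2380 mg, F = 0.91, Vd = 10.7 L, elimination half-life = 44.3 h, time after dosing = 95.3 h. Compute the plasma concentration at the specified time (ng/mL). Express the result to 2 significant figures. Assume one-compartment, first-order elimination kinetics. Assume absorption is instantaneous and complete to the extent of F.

Amount reaching circulation = F × Dose = 0.91 × 2380 = 2166 mg
C₀ = F·Dose / Vd = 2166 / 10.7 = 202.4 mg/L
k = ln2 / t½ = 0.693147 / 44.3 = 0.01565 h⁻¹
C = C₀ · e^(−k·t) = 202.4 × e^(−0.01565 × 95.3)
  = 202.4 × 0.2250 = 45.54 mg/L
Convert: 45.54 mg/L × 1000 = 45540 ng/mL

46000 ng/mL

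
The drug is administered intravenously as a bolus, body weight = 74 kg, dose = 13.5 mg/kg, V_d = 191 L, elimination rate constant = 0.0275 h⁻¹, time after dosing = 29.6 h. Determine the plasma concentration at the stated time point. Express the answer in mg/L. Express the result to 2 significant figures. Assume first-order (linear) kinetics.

Total dose = 13.5 × 74 = 999.0 mg
C₀ = Dose / Vd = 999.0 / 191 = 5.230 mg/L
C = C₀ · e^(−k·t) = 5.230 × e^(−0.02750 × 29.6)
  = 5.230 × 0.4431 = 2.317 mg/L

2.3 mg/L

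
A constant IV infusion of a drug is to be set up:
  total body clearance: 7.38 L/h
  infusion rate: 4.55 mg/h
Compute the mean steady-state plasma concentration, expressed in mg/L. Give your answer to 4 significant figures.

At steady state Css = R₀ / CL = 4.55 / 7.380 = 0.6165 mg/L

0.6165 mg/L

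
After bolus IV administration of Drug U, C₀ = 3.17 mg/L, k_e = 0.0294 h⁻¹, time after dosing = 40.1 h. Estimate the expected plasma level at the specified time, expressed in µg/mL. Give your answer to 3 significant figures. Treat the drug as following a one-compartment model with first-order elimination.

C = C₀ · e^(−k·t) = 3.170 × e^(−0.02940 × 40.1)
  = 3.170 × 0.3076 = 0.9751 mg/L
(0.9751 mg/L = 0.9751 µg/mL)

0.975 µg/mL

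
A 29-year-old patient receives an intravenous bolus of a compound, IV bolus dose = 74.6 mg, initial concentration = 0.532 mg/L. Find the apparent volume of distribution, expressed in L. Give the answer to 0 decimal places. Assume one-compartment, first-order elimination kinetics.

140 L

Vd = Dose / C₀ = 74.60 / 0.532 = 140.2 L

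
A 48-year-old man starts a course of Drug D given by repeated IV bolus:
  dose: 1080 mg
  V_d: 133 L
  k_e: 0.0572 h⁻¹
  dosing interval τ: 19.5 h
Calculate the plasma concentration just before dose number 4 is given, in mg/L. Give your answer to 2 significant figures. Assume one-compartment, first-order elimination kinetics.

3.8 mg/L

C₀ per dose = Dose / Vd = 1080 / 133 = 8.120 mg/L
Fraction remaining after one interval: r = e^(−kτ) = e^(−0.05720 × 19.5) = 0.3278
Before dose 4, 3 doses have been given (aged 1τ, 2τ, 3τ).
C_trough = C₀ × (r + r² + … + r^3) = C₀ × r(1−r^3)/(1−r)
        = 8.120 × 0.3278 × (1 − 0.03522) / (1 − 0.3278) = 3.820 mg/L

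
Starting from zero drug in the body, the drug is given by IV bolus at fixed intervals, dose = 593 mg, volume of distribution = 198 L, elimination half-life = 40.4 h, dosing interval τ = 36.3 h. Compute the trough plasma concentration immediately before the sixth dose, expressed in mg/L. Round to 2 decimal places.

3.31 mg/L

C₀ per dose = Dose / Vd = 593 / 198 = 2.995 mg/L
k = ln2 / t½ = 0.693147 / 40.4 = 0.01716 h⁻¹
Fraction remaining after one interval: r = e^(−kτ) = e^(−0.01716 × 36.3) = 0.5364
Before dose 6, 5 doses have been given (aged 1τ, 2τ, 3τ, 4τ, 5τ).
C_trough = C₀ × (r + r² + … + r^5) = C₀ × r(1−r^5)/(1−r)
        = 2.995 × 0.5364 × (1 − 0.04441) / (1 − 0.5364) = 3.311 mg/L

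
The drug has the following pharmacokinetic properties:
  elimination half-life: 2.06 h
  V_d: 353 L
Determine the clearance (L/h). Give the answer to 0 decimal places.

119 L/h

k = ln2 / t½ = 0.693147 / 2.06 = 0.3365 h⁻¹
CL = k × Vd = 0.3365 × 353 = 118.8 L/h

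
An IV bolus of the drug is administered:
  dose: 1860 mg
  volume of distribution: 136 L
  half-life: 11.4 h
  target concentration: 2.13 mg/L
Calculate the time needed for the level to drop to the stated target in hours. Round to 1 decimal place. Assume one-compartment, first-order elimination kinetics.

30.6 h

C₀ = Dose / Vd = 1860 / 136 = 13.68 mg/L
k = ln2 / t½ = 0.693147 / 11.4 = 0.06080 h⁻¹
t = ln(C₀ / C) / k = ln(13.68 / 2.13) / 0.06080
  = ln(6.423) / 0.06080 = 1.860 / 0.06080 = 30.59 h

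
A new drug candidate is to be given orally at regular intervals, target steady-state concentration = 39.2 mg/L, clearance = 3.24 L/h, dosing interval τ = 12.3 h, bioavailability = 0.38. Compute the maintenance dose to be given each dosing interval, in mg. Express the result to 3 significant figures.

At steady state, F × (Dose/τ) = Css × CL.
Dose = Css × CL × τ / F = 39.2 × 3.240 × 12.3 / 0.38 = 4111 mg

4110 mg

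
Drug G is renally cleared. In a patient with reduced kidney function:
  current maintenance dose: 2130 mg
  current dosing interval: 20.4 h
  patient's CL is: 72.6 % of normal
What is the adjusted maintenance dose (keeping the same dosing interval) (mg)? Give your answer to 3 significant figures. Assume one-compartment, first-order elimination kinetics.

To keep the same average steady-state level, dosing rate must scale with clearance.
CL ratio = 72.6 / 100 = 0.7260
New dose (same interval) = 2130 × 0.7260 = 1546 mg

1550 mg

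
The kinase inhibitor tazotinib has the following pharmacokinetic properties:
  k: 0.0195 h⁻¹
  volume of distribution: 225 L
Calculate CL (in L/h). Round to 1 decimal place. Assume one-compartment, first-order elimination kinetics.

CL = k × Vd = 0.0195 × 225 = 4.388 L/h

4.4 L/h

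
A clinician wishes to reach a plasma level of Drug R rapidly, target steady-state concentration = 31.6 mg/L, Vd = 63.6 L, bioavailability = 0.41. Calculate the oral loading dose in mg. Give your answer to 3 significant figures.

LD = Css × Vd / F = 31.6 × 63.6 / 0.41 = 4902 mg

4900 mg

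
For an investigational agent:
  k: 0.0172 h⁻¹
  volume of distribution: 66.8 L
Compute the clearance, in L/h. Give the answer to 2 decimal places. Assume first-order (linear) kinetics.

1.15 L/h

CL = k × Vd = 0.0172 × 66.8 = 1.149 L/h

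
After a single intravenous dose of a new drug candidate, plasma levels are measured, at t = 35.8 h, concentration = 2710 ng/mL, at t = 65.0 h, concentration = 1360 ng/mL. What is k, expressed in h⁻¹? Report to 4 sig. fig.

k = ln(C₁/C₂) / (t₂ − t₁) = ln(2710/1360) / (65.0 − 35.8)
  = 0.6895 / 29.20 = 0.02361 h⁻¹

0.02361 h⁻¹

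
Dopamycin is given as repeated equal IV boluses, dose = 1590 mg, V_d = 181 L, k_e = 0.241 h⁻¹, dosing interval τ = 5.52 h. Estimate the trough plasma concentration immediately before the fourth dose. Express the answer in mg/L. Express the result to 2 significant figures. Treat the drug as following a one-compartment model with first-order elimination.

C₀ per dose = Dose / Vd = 1590 / 181 = 8.785 mg/L
Fraction remaining after one interval: r = e^(−kτ) = e^(−0.2410 × 5.52) = 0.2644
Before dose 4, 3 doses have been given (aged 1τ, 2τ, 3τ).
C_trough = C₀ × (r + r² + … + r^3) = C₀ × r(1−r^3)/(1−r)
        = 8.785 × 0.2644 × (1 − 0.01848) / (1 − 0.2644) = 3.099 mg/L

3.1 mg/L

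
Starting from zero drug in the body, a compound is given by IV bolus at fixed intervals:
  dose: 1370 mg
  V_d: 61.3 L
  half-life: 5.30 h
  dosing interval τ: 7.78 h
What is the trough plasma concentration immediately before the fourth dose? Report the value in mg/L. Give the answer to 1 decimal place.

C₀ per dose = Dose / Vd = 1370 / 61.3 = 22.35 mg/L
k = ln2 / t½ = 0.693147 / 5.30 = 0.1308 h⁻¹
Fraction remaining after one interval: r = e^(−kτ) = e^(−0.1308 × 7.78) = 0.3615
Before dose 4, 3 doses have been given (aged 1τ, 2τ, 3τ).
C_trough = C₀ × (r + r² + … + r^3) = C₀ × r(1−r^3)/(1−r)
        = 22.35 × 0.3615 × (1 − 0.04724) / (1 − 0.3615) = 12.06 mg/L

12.1 mg/L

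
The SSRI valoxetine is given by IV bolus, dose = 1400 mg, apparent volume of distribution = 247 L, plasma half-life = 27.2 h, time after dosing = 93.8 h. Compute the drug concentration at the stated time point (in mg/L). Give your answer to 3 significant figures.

C₀ = Dose / Vd = 1400 / 247 = 5.668 mg/L
k = ln2 / t½ = 0.693147 / 27.2 = 0.02548 h⁻¹
C = C₀ · e^(−k·t) = 5.668 × e^(−0.02548 × 93.8)
  = 5.668 × 0.09163 = 0.5194 mg/L

0.519 mg/L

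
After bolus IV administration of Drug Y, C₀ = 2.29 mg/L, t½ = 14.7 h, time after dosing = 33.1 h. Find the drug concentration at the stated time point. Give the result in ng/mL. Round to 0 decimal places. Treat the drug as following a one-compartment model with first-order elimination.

481 ng/mL

k = ln2 / t½ = 0.693147 / 14.7 = 0.04715 h⁻¹
C = C₀ · e^(−k·t) = 2.290 × e^(−0.04715 × 33.1)
  = 2.290 × 0.2100 = 0.4809 mg/L
Convert: 0.4809 mg/L × 1000 = 480.9 ng/mL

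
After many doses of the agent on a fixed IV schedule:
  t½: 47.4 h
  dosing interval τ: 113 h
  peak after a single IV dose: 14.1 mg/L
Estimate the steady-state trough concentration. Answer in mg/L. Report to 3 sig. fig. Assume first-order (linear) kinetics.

3.34 mg/L

k = ln2 / t½ = 0.693147 / 47.4 = 0.01462 h⁻¹
e^(−kτ) = e^(−0.01462 × 113) = 0.1917
Accumulation ratio R = 1 / (1 − e^(−kτ)) = 1 / (1 − 0.1917) = 1.237
Steady-state trough = C₀ × R × e^(−kτ) = 14.1 × 1.237 × 0.1917 = 3.344 mg/L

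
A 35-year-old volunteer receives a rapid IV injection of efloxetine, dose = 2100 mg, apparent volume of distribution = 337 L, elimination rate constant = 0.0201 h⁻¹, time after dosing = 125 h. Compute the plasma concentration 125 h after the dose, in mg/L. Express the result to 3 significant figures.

0.505 mg/L

C₀ = Dose / Vd = 2100 / 337 = 6.231 mg/L
C = C₀ · e^(−k·t) = 6.231 × e^(−0.02010 × 125)
  = 6.231 × 0.08107 = 0.5051 mg/L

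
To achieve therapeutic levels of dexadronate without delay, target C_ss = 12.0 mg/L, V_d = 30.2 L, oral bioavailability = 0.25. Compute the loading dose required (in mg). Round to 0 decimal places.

LD = Css × Vd / F = 12.0 × 30.2 / 0.25 = 1450 mg

1450 mg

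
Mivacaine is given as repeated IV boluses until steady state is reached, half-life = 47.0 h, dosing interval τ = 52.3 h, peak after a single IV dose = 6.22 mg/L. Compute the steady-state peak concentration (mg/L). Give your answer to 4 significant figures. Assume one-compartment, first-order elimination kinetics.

k = ln2 / t½ = 0.693147 / 47.0 = 0.01475 h⁻¹
e^(−kτ) = e^(−0.01475 × 52.3) = 0.4624
Accumulation ratio R = 1 / (1 − e^(−kτ)) = 1 / (1 − 0.4624) = 1.860
Steady-state peak = C₀ × R = 6.22 × 1.860 = 11.57 mg/L

11.57 mg/L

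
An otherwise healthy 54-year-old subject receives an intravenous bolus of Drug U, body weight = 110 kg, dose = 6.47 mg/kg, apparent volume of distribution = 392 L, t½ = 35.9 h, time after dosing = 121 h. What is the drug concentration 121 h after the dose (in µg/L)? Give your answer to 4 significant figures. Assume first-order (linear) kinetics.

Total dose = 6.47 × 110 = 711.7 mg
C₀ = Dose / Vd = 711.7 / 392 = 1.816 mg/L
k = ln2 / t½ = 0.693147 / 35.9 = 0.01931 h⁻¹
C = C₀ · e^(−k·t) = 1.816 × e^(−0.01931 × 121)
  = 1.816 × 0.09666 = 0.1755 mg/L
Convert: 0.1755 mg/L × 1000 = 175.5 µg/L

175.5 µg/L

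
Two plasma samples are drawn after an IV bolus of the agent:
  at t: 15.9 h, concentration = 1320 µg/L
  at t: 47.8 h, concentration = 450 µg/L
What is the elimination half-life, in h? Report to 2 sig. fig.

k = ln(C₁/C₂) / (t₂ − t₁) = ln(1320/450) / (47.8 − 15.9)
  = 1.076 / 31.90 = 0.03373 h⁻¹
t½ = ln2 / k = 0.693147 / 0.03373 = 20.55 h

21 h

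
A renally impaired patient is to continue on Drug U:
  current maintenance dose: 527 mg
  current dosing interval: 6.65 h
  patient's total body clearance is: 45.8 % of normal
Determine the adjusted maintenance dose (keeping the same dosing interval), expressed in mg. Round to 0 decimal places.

241 mg

To keep the same average steady-state level, dosing rate must scale with clearance.
CL ratio = 45.8 / 100 = 0.4580
New dose (same interval) = 527 × 0.4580 = 241.4 mg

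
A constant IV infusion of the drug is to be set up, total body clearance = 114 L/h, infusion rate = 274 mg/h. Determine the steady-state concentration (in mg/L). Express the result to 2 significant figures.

At steady state Css = R₀ / CL = 274 / 114.0 = 2.404 mg/L

2.4 mg/L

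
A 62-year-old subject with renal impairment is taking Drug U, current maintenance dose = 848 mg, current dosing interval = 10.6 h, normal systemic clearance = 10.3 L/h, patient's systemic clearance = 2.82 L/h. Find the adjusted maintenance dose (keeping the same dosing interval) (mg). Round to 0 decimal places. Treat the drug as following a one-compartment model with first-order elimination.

To keep the same average steady-state level, dosing rate must scale with clearance.
CL ratio = 2.82 / 10.3 = 0.2738
New dose (same interval) = 848 × 0.2738 = 232.2 mg

232 mg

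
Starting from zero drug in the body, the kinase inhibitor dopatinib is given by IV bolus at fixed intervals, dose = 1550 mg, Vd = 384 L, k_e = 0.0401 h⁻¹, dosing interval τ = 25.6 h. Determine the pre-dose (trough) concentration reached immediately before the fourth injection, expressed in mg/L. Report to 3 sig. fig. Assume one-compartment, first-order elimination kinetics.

C₀ per dose = Dose / Vd = 1550 / 384 = 4.036 mg/L
Fraction remaining after one interval: r = e^(−kτ) = e^(−0.04010 × 25.6) = 0.3582
Before dose 4, 3 doses have been given (aged 1τ, 2τ, 3τ).
C_trough = C₀ × (r + r² + … + r^3) = C₀ × r(1−r^3)/(1−r)
        = 4.036 × 0.3582 × (1 − 0.04596) / (1 − 0.3582) = 2.149 mg/L

2.15 mg/L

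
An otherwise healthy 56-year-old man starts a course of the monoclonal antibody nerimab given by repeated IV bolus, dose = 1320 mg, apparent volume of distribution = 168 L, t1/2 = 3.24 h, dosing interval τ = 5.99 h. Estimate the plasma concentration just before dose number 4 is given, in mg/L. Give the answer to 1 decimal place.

3.0 mg/L

C₀ per dose = Dose / Vd = 1320 / 168 = 7.857 mg/L
k = ln2 / t½ = 0.693147 / 3.24 = 0.2139 h⁻¹
Fraction remaining after one interval: r = e^(−kτ) = e^(−0.2139 × 5.99) = 0.2777
Before dose 4, 3 doses have been given (aged 1τ, 2τ, 3τ).
C_trough = C₀ × (r + r² + … + r^3) = C₀ × r(1−r^3)/(1−r)
        = 7.857 × 0.2777 × (1 − 0.02142) / (1 − 0.2777) = 2.956 mg/L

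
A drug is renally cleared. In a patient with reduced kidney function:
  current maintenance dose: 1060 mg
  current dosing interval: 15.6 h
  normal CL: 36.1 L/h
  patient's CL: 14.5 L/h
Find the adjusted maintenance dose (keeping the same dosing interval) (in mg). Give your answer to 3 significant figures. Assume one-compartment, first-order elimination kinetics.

426 mg

To keep the same average steady-state level, dosing rate must scale with clearance.
CL ratio = 14.5 / 36.1 = 0.4017
New dose (same interval) = 1060 × 0.4017 = 425.8 mg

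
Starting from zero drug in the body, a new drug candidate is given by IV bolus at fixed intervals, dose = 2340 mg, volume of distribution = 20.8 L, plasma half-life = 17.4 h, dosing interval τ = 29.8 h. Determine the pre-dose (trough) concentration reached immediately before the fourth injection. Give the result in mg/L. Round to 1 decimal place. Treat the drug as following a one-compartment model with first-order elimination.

48.0 mg/L

C₀ per dose = Dose / Vd = 2340 / 20.8 = 112.5 mg/L
k = ln2 / t½ = 0.693147 / 17.4 = 0.03984 h⁻¹
Fraction remaining after one interval: r = e^(−kτ) = e^(−0.03984 × 29.8) = 0.3051
Before dose 4, 3 doses have been given (aged 1τ, 2τ, 3τ).
C_trough = C₀ × (r + r² + … + r^3) = C₀ × r(1−r^3)/(1−r)
        = 112.5 × 0.3051 × (1 − 0.02840) / (1 − 0.3051) = 47.99 mg/L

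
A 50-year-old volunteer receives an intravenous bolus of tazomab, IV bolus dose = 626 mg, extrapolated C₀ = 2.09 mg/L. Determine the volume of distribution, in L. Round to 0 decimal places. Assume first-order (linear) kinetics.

Vd = Dose / C₀ = 626.0 / 2.09 = 299.5 L

300 L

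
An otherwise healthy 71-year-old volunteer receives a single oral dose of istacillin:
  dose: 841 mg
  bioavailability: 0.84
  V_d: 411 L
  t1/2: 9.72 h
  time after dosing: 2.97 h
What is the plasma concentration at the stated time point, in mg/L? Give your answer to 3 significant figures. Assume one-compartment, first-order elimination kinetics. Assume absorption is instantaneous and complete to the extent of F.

Amount reaching circulation = F × Dose = 0.84 × 841.0 = 706.4 mg
C₀ = F·Dose / Vd = 706.4 / 411 = 1.719 mg/L
k = ln2 / t½ = 0.693147 / 9.72 = 0.07131 h⁻¹
C = C₀ · e^(−k·t) = 1.719 × e^(−0.07131 × 2.97)
  = 1.719 × 0.8091 = 1.391 mg/L

1.39 mg/L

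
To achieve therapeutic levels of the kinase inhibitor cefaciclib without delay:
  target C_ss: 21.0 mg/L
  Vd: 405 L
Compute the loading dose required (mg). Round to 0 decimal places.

8505 mg

LD = Css × Vd = 21.0 × 405 = 8505 mg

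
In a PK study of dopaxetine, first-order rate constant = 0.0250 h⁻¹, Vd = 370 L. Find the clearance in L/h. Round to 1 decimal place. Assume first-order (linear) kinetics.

CL = k × Vd = 0.0250 × 370 = 9.250 L/h

9.3 L/h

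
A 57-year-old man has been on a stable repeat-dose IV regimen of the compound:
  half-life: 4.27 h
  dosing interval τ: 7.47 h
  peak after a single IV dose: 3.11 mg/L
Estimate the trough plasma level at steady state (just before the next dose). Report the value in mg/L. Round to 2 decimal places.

k = ln2 / t½ = 0.693147 / 4.27 = 0.1623 h⁻¹
e^(−kτ) = e^(−0.1623 × 7.47) = 0.2975
Accumulation ratio R = 1 / (1 − e^(−kτ)) = 1 / (1 − 0.2975) = 1.423
Steady-state trough = C₀ × R × e^(−kτ) = 3.11 × 1.423 × 0.2975 = 1.317 mg/L

1.32 mg/L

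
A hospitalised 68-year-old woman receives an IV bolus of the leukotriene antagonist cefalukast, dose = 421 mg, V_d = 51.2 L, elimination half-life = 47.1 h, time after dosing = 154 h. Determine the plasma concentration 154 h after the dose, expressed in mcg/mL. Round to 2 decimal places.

C₀ = Dose / Vd = 421.0 / 51.2 = 8.223 mg/L
k = ln2 / t½ = 0.693147 / 47.1 = 0.01472 h⁻¹
C = C₀ · e^(−k·t) = 8.223 × e^(−0.01472 × 154)
  = 8.223 × 0.1036 = 0.8519 mg/L
(0.8519 mg/L = 0.8519 mcg/mL)

0.85 mcg/mL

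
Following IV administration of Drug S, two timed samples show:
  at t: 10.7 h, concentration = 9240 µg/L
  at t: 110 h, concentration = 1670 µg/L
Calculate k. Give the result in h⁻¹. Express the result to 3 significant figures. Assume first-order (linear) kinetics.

0.0172 h⁻¹

k = ln(C₁/C₂) / (t₂ − t₁) = ln(9240/1670) / (110 − 10.7)
  = 1.711 / 99.30 = 0.01723 h⁻¹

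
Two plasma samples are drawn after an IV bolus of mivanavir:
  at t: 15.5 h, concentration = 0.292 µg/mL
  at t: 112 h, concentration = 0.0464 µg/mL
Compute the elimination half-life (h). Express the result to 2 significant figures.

36 h

k = ln(C₁/C₂) / (t₂ − t₁) = ln(0.292/0.0464) / (112 − 15.5)
  = 1.839 / 96.50 = 0.01906 h⁻¹
t½ = ln2 / k = 0.693147 / 0.01906 = 36.37 h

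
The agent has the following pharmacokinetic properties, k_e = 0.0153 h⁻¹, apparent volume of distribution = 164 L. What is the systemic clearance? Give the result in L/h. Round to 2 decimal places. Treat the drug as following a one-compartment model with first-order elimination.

2.51 L/h

CL = k × Vd = 0.0153 × 164 = 2.509 L/h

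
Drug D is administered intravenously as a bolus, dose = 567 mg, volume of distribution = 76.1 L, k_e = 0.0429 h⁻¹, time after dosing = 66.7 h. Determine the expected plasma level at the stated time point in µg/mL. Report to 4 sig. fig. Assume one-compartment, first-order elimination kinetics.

0.4261 µg/mL

C₀ = Dose / Vd = 567.0 / 76.1 = 7.451 mg/L
C = C₀ · e^(−k·t) = 7.451 × e^(−0.04290 × 66.7)
  = 7.451 × 0.05719 = 0.4261 mg/L
(0.4261 mg/L = 0.4261 µg/mL)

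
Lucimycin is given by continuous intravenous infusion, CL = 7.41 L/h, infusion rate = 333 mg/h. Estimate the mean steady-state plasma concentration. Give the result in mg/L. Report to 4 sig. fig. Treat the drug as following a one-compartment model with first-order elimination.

At steady state Css = R₀ / CL = 333 / 7.410 = 44.94 mg/L

44.94 mg/L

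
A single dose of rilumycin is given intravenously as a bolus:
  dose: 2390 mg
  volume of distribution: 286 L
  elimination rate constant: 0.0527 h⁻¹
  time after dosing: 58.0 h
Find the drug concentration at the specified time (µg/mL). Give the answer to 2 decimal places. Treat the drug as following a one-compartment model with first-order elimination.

C₀ = Dose / Vd = 2390 / 286 = 8.357 mg/L
C = C₀ · e^(−k·t) = 8.357 × e^(−0.05270 × 58.0)
  = 8.357 × 0.04705 = 0.3932 mg/L
(0.3932 mg/L = 0.3932 µg/mL)

0.39 µg/mL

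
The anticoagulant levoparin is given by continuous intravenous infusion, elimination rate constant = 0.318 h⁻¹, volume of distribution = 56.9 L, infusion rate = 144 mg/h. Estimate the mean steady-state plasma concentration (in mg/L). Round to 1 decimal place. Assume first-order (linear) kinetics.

8.0 mg/L

CL = k × Vd = 0.3180 × 56.9 = 18.09 L/h
At steady state Css = R₀ / CL = 144 / 18.09 = 7.960 mg/L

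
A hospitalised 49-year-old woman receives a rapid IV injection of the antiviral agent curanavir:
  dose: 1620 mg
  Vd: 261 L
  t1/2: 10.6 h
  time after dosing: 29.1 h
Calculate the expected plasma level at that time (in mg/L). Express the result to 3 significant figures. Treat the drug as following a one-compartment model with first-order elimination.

C₀ = Dose / Vd = 1620 / 261 = 6.207 mg/L
k = ln2 / t½ = 0.693147 / 10.6 = 0.06539 h⁻¹
C = C₀ · e^(−k·t) = 6.207 × e^(−0.06539 × 29.1)
  = 6.207 × 0.1491 = 0.9255 mg/L

0.926 mg/L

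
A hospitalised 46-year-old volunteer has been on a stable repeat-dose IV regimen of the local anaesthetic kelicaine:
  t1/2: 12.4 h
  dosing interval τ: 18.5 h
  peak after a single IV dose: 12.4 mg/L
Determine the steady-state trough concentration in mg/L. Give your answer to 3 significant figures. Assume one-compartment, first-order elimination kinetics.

k = ln2 / t½ = 0.693147 / 12.4 = 0.05590 h⁻¹
e^(−kτ) = e^(−0.05590 × 18.5) = 0.3555
Accumulation ratio R = 1 / (1 − e^(−kτ)) = 1 / (1 − 0.3555) = 1.552
Steady-state trough = C₀ × R × e^(−kτ) = 12.4 × 1.552 × 0.3555 = 6.842 mg/L

6.84 mg/L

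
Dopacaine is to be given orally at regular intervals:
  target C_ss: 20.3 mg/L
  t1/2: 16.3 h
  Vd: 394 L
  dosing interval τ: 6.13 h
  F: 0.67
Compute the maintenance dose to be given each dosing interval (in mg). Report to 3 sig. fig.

3110 mg

k = ln2 / t½ = 0.693147 / 16.3 = 0.04252 h⁻¹
CL = k × Vd = 0.04252 × 394 = 16.75 L/h
At steady state, F × (Dose/τ) = Css × CL.
Dose = Css × CL × τ / F = 20.3 × 16.75 × 6.13 / 0.67 = 3111 mg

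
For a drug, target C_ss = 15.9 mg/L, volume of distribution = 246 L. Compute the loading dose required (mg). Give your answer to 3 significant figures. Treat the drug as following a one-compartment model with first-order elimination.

3910 mg

LD = Css × Vd = 15.9 × 246 = 3911 mg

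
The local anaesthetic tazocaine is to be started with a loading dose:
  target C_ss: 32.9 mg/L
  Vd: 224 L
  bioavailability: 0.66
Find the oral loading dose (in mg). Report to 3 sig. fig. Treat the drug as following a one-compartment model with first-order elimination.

LD = Css × Vd / F = 32.9 × 224 / 0.66 = 11170 mg

11200 mg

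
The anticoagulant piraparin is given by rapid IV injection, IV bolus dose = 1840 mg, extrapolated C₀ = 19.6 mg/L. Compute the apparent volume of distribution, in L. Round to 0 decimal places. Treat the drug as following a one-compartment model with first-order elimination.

Vd = Dose / C₀ = 1840 / 19.6 = 93.88 L

94 L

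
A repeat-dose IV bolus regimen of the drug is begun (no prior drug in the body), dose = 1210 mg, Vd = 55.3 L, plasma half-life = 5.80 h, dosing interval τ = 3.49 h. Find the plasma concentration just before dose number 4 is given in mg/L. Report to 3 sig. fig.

30.2 mg/L

C₀ per dose = Dose / Vd = 1210 / 55.3 = 21.88 mg/L
k = ln2 / t½ = 0.693147 / 5.80 = 0.1195 h⁻¹
Fraction remaining after one interval: r = e^(−kτ) = e^(−0.1195 × 3.49) = 0.6590
Before dose 4, 3 doses have been given (aged 1τ, 2τ, 3τ).
C_trough = C₀ × (r + r² + … + r^3) = C₀ × r(1−r^3)/(1−r)
        = 21.88 × 0.6590 × (1 − 0.2862) / (1 − 0.6590) = 30.18 mg/L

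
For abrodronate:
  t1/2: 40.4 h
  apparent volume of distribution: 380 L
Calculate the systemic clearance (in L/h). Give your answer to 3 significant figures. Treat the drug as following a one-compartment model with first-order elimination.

k = ln2 / t½ = 0.693147 / 40.4 = 0.01716 h⁻¹
CL = k × Vd = 0.01716 × 380 = 6.521 L/h

6.52 L/h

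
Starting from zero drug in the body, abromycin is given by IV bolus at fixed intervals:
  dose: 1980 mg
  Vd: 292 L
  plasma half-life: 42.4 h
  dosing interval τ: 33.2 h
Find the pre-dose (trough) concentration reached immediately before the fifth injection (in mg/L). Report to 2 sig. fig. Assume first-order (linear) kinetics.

C₀ per dose = Dose / Vd = 1980 / 292 = 6.781 mg/L
k = ln2 / t½ = 0.693147 / 42.4 = 0.01635 h⁻¹
Fraction remaining after one interval: r = e^(−kτ) = e^(−0.01635 × 33.2) = 0.5811
Before dose 5, 4 doses have been given (aged 1τ, 2τ, 3τ, 4τ).
C_trough = C₀ × (r + r² + … + r^4) = C₀ × r(1−r^4)/(1−r)
        = 6.781 × 0.5811 × (1 − 0.1140) / (1 − 0.5811) = 8.334 mg/L

8.3 mg/L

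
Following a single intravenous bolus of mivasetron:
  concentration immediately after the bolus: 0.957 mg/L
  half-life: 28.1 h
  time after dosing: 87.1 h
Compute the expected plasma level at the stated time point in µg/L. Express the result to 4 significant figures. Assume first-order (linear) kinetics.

111.6 µg/L

k = ln2 / t½ = 0.693147 / 28.1 = 0.02467 h⁻¹
C = C₀ · e^(−k·t) = 0.9570 × e^(−0.02467 × 87.1)
  = 0.9570 × 0.1166 = 0.1116 mg/L
Convert: 0.1116 mg/L × 1000 = 111.6 µg/L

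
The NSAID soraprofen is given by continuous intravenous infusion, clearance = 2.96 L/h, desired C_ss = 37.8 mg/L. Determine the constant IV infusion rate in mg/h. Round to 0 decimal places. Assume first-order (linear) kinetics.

At steady state, infusion rate R₀ = Css × CL = 37.8 × 2.960 = 111.9 mg/h

112 mg/h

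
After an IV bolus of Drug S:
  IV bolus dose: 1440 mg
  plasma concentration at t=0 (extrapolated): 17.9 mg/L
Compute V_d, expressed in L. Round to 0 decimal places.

80 L

Vd = Dose / C₀ = 1440 / 17.9 = 80.45 L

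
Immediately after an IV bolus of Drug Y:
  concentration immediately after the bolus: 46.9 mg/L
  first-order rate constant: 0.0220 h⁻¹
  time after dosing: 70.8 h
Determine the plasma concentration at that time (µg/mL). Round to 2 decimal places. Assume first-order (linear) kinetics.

C = C₀ · e^(−k·t) = 46.90 × e^(−0.02200 × 70.8)
  = 46.90 × 0.2106 = 9.877 mg/L
(9.877 mg/L = 9.877 µg/mL)

9.88 µg/mL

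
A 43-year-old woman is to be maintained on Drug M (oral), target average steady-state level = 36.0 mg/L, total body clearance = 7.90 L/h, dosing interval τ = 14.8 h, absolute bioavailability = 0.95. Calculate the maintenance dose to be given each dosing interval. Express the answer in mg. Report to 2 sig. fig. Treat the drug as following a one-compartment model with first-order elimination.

At steady state, F × (Dose/τ) = Css × CL.
Dose = Css × CL × τ / F = 36.0 × 7.900 × 14.8 / 0.95 = 4431 mg

4400 mg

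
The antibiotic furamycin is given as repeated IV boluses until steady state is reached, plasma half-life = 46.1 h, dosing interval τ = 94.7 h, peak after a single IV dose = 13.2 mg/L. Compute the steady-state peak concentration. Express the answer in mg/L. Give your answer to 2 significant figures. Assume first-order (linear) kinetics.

17 mg/L

k = ln2 / t½ = 0.693147 / 46.1 = 0.01504 h⁻¹
e^(−kτ) = e^(−0.01504 × 94.7) = 0.2407
Accumulation ratio R = 1 / (1 − e^(−kτ)) = 1 / (1 − 0.2407) = 1.317
Steady-state peak = C₀ × R = 13.2 × 1.317 = 17.38 mg/L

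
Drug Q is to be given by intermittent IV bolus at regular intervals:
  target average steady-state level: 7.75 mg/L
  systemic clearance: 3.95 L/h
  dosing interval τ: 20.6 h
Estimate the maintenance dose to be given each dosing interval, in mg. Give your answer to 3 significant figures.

At steady state, Dose/τ = Css × CL.
Dose = Css × CL × τ = 7.75 × 3.950 × 20.6 = 630.6 mg

631 mg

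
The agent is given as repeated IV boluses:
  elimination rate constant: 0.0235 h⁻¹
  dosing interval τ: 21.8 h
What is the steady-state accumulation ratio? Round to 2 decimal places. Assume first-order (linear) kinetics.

2.49

e^(−kτ) = e^(−0.02350 × 21.8) = 0.5991
Accumulation ratio R = 1 / (1 − e^(−kτ)) = 1 / (1 − 0.5991) = 2.494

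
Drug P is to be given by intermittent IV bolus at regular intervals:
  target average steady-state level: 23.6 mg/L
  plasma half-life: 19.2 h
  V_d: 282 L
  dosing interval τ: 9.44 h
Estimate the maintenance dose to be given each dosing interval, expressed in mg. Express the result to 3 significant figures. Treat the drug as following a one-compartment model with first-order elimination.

2270 mg

k = ln2 / t½ = 0.693147 / 19.2 = 0.03610 h⁻¹
CL = k × Vd = 0.03610 × 282 = 10.18 L/h
At steady state, Dose/τ = Css × CL.
Dose = Css × CL × τ = 23.6 × 10.18 × 9.44 = 2268 mg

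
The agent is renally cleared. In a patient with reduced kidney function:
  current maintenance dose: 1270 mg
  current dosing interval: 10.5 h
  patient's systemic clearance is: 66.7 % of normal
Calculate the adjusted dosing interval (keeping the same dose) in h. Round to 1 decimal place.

To keep the same average steady-state level, dosing rate must scale with clearance.
CL ratio = 66.7 / 100 = 0.6670
New interval (same dose) = 10.5 / 0.6670 = 15.74 h

15.7 h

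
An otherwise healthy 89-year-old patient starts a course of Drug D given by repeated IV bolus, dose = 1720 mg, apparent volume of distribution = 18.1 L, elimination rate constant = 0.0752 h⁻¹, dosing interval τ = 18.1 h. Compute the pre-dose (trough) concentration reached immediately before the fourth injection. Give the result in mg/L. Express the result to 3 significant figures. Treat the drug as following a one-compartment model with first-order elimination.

32.2 mg/L

C₀ per dose = Dose / Vd = 1720 / 18.1 = 95.03 mg/L
Fraction remaining after one interval: r = e^(−kτ) = e^(−0.07520 × 18.1) = 0.2564
Before dose 4, 3 doses have been given (aged 1τ, 2τ, 3τ).
C_trough = C₀ × (r + r² + … + r^3) = C₀ × r(1−r^3)/(1−r)
        = 95.03 × 0.2564 × (1 − 0.01686) / (1 − 0.2564) = 32.21 mg/L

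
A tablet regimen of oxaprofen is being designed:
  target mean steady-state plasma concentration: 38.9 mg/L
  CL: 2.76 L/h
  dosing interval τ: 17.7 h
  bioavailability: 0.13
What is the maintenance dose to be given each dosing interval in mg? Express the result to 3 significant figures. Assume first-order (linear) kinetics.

14600 mg

At steady state, F × (Dose/τ) = Css × CL.
Dose = Css × CL × τ / F = 38.9 × 2.760 × 17.7 / 0.13 = 14620 mg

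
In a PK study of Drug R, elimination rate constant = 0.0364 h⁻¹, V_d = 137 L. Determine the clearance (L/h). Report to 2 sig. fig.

CL = k × Vd = 0.0364 × 137 = 4.987 L/h

5.0 L/h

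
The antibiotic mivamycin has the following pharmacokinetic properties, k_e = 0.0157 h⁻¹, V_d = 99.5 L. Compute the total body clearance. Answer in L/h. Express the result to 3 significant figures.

CL = k × Vd = 0.0157 × 99.5 = 1.562 L/h

1.56 L/h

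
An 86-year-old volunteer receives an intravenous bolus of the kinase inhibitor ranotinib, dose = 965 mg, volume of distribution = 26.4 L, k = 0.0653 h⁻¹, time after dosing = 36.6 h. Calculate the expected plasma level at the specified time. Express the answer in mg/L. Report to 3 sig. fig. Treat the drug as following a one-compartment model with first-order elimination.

C₀ = Dose / Vd = 965.0 / 26.4 = 36.55 mg/L
C = C₀ · e^(−k·t) = 36.55 × e^(−0.06530 × 36.6)
  = 36.55 × 0.09163 = 3.349 mg/L

3.35 mg/L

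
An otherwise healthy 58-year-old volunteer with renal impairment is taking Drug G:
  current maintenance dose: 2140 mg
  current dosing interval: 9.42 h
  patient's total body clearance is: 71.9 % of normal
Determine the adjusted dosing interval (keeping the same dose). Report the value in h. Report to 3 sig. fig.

13.1 h

To keep the same average steady-state level, dosing rate must scale with clearance.
CL ratio = 71.9 / 100 = 0.7190
New interval (same dose) = 9.42 / 0.7190 = 13.10 h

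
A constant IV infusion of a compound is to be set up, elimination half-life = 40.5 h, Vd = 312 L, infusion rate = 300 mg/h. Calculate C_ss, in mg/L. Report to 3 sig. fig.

k = ln2 / t½ = 0.693147 / 40.5 = 0.01711 h⁻¹
CL = k × Vd = 0.01711 × 312 = 5.338 L/h
At steady state Css = R₀ / CL = 300 / 5.338 = 56.20 mg/L

56.2 mg/L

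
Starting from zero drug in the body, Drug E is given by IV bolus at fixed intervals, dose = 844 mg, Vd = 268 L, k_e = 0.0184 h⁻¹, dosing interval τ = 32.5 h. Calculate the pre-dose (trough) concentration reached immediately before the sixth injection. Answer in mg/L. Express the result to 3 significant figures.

C₀ per dose = Dose / Vd = 844 / 268 = 3.149 mg/L
Fraction remaining after one interval: r = e^(−kτ) = e^(−0.01840 × 32.5) = 0.5499
Before dose 6, 5 doses have been given (aged 1τ, 2τ, 3τ, 4τ, 5τ).
C_trough = C₀ × (r + r² + … + r^5) = C₀ × r(1−r^5)/(1−r)
        = 3.149 × 0.5499 × (1 − 0.05028) / (1 − 0.5499) = 3.654 mg/L

3.65 mg/L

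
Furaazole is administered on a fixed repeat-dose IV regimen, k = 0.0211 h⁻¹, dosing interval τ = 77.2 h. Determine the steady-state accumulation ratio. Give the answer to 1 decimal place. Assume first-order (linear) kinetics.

e^(−kτ) = e^(−0.02110 × 77.2) = 0.1961
Accumulation ratio R = 1 / (1 − e^(−kτ)) = 1 / (1 − 0.1961) = 1.244

1.2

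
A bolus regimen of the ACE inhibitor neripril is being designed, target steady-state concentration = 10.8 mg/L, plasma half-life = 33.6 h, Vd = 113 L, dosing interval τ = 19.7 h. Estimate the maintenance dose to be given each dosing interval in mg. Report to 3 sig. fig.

496 mg

k = ln2 / t½ = 0.693147 / 33.6 = 0.02063 h⁻¹
CL = k × Vd = 0.02063 × 113 = 2.331 L/h
At steady state, Dose/τ = Css × CL.
Dose = Css × CL × τ = 10.8 × 2.331 × 19.7 = 495.9 mg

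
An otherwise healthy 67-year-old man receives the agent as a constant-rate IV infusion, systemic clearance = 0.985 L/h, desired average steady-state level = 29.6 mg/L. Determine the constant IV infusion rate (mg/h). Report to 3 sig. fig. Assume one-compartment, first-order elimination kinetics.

29.2 mg/h

At steady state, infusion rate R₀ = Css × CL = 29.6 × 0.9850 = 29.16 mg/h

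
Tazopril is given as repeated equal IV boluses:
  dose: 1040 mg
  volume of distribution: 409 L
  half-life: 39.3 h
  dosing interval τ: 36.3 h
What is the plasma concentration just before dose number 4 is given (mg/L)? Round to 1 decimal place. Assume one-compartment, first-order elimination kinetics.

C₀ per dose = Dose / Vd = 1040 / 409 = 2.543 mg/L
k = ln2 / t½ = 0.693147 / 39.3 = 0.01764 h⁻¹
Fraction remaining after one interval: r = e^(−kτ) = e^(−0.01764 × 36.3) = 0.5271
Before dose 4, 3 doses have been given (aged 1τ, 2τ, 3τ).
C_trough = C₀ × (r + r² + … + r^3) = C₀ × r(1−r^3)/(1−r)
        = 2.543 × 0.5271 × (1 − 0.1464) / (1 − 0.5271) = 2.419 mg/L

2.4 mg/L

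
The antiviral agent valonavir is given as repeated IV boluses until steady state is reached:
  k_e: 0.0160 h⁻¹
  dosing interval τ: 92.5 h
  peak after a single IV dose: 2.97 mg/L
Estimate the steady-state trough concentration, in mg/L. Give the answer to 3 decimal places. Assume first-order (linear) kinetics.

0.875 mg/L

e^(−kτ) = e^(−0.01600 × 92.5) = 0.2276
Accumulation ratio R = 1 / (1 − e^(−kτ)) = 1 / (1 − 0.2276) = 1.295
Steady-state trough = C₀ × R × e^(−kτ) = 2.97 × 1.295 × 0.2276 = 0.8754 mg/L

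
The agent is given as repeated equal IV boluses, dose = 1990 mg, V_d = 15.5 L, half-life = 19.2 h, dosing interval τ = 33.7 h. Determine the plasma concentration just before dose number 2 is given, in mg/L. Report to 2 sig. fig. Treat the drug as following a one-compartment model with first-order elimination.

C₀ per dose = Dose / Vd = 1990 / 15.5 = 128.4 mg/L
k = ln2 / t½ = 0.693147 / 19.2 = 0.03610 h⁻¹
Fraction remaining after one interval: r = e^(−kτ) = e^(−0.03610 × 33.7) = 0.2962
Before dose 2, 1 dose has been given (aged 1τ).
C_trough = C₀ × r = 128.4 × 0.2962 = 38.03 mg/L

38 mg/L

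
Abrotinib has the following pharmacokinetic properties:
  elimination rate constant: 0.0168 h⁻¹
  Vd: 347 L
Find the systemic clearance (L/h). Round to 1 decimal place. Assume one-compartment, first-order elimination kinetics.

CL = k × Vd = 0.0168 × 347 = 5.830 L/h

5.8 L/h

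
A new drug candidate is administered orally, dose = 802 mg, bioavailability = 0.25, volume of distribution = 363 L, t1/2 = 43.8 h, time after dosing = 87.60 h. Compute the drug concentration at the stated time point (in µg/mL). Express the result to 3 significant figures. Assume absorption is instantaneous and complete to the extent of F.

0.138 µg/mL

Amount reaching circulation = F × Dose = 0.25 × 802.0 = 200.5 mg
C₀ = F·Dose / Vd = 200.5 / 363 = 0.5523 mg/L
k = ln2 / t½ = 0.693147 / 43.8 = 0.01583 h⁻¹
t / t½ = 87.60 / 43.8 = 2 half-lives
C = C₀ × (1/2)^2 = 0.5523 × 0.2500 = 0.1381 mg/L
(0.1381 mg/L = 0.1381 µg/mL)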